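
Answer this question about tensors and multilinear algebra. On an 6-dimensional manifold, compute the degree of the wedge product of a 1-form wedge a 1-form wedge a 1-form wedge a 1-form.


The degree of a wedge product is the sum of the degrees of the individual forms.
Degrees: 1, 1, 1, 1
Total degree = 1 + 1 + 1 + 1 = 4

4


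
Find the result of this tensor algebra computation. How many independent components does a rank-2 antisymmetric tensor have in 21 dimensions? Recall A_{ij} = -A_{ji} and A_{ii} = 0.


An antisymmetric rank-2 tensor satisfies A_{ij} = -A_{ji}, so diagonal entries are zero.
The independent components are the upper-triangular entries: C(n, 2) = n(n-1)/2.
n = 21
C(21, 2) = 21 * 20 / 2 = 420 / 2 = 210

210


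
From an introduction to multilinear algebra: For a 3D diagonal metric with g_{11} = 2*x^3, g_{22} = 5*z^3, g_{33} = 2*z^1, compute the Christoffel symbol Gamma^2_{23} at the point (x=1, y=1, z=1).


For a diagonal metric, Gamma^k_{ij} = (1/2) g^{kk} (dg_{ik}/dx_j + dg_{jk}/dx_i - dg_{ij}/dx_k).
The metric is diagonal, so g_{ab} = 0 for a != b.
At the given point: g_{11} = 2, g_{22} = 5, g_{33} = 2
g^{22} = 1/5
dg_{22}/dx_3 = dg_{22}/dx_3 = 15
dg_{32}/dx_2 = 0 (off-diagonal)
dg_{23}/dx_2 = 0 (off-diagonal)
Numerator = 15 + 0 - 0 = 15
Gamma^2_{23} = 15 / (2 * 5) = 3/2

3/2


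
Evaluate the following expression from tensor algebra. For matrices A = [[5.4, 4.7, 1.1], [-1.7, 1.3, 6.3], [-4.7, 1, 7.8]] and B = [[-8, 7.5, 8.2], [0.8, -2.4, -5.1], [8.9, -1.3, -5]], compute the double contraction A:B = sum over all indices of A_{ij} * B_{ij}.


A:B = sum over all i,j of A_{ij} * B_{ij}.
Row 1: 5.4*-8=-43.2, 4.7*7.5=35.25, 1.1*8.2=9.02 => row sum = 1.07
Row 2: -1.7*0.8=-1.36, 1.3*-2.4=-3.12, 6.3*-5.1=-32.13 => row sum = -36.61
Row 3: -4.7*8.9=-41.83, 1*-1.3=-1.3, 7.8*-5=-39 => row sum = -82.13
Total = 1.07 + -36.61 + -82.13 = -117.67

-117.67


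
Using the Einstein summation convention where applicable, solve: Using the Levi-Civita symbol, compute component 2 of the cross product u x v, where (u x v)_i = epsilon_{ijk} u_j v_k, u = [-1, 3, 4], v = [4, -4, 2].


(u x v)_2 = sum_{j,k} epsilon_{2jk} u_j v_k. Only permutations of (1,2,3) contribute; the two non-zero terms are:
eps_{213} u_1 v_3 = -1 * -1 * 2 = 2
eps_{231} u_3 v_1 = 1 * 4 * 4 = 16
(u x v)_2 = 18

18


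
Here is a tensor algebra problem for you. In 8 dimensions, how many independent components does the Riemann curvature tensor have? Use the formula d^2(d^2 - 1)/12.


The Riemann tensor in d dimensions has d^2(d^2 - 1)/12 independent components.
d = 8, so d^2 = 64
d^2 - 1 = 63
d^2(d^2 - 1) = 64 * 63 = 4032
Divide by 12: 4032 / 12 = 336

336


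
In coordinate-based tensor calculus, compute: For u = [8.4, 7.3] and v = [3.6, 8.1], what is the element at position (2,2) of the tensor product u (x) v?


The outer product entry T_{ij} = u_i * v_j.
We need i=2, j=2.
u_2 = 7.3, v_2 = 8.1
T_{2,2} = 7.3 * 8.1 = 59.13

59.13


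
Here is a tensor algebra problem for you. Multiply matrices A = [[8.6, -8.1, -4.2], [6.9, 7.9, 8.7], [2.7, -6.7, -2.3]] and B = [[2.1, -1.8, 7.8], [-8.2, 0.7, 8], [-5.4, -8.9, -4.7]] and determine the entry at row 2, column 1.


(AB)_{ij} = sum_k A_{ik} B_{kj}.
For i=2, j=1:
A_{21} * B_{11} = 6.9 * 2.1 = 14.49
A_{22} * B_{21} = 7.9 * -8.2 = -64.78
A_{23} * B_{31} = 8.7 * -5.4 = -46.98
Sum = 14.49 + -64.78 + -46.98 = -97.27

-97.27


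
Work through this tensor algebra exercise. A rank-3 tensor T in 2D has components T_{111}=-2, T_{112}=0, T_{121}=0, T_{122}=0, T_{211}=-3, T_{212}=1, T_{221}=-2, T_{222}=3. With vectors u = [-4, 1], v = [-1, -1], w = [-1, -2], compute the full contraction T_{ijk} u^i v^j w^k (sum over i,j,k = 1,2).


S = sum over i,j,k of T_{ijk} u_i v_j w_k. Expanding all 8 terms:
T_{111}*u_1*v_1*w_1 = -2*-4*-1*-1 = 8  (running total: 8)
T_{112}*u_1*v_1*w_2 = 0*-4*-1*-2 = 0  (running total: 8)
T_{121}*u_1*v_2*w_1 = 0*-4*-1*-1 = 0  (running total: 8)
T_{122}*u_1*v_2*w_2 = 0*-4*-1*-2 = 0  (running total: 8)
T_{211}*u_2*v_1*w_1 = -3*1*-1*-1 = -3  (running total: 5)
T_{212}*u_2*v_1*w_2 = 1*1*-1*-2 = 2  (running total: 7)
T_{221}*u_2*v_2*w_1 = -2*1*-1*-1 = -2  (running total: 5)
T_{222}*u_2*v_2*w_2 = 3*1*-1*-2 = 6  (running total: 11)
S = 11

11


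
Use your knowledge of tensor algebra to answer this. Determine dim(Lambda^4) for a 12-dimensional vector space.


The dimension of the space of p-forms on an n-dimensional space is C(n, p).
n = 12, p = 4
C(12, 4) = 12! / (4! * 8!) = 495

495


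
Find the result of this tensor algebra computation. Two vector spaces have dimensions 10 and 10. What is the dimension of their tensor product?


The dimension of a tensor product is the product of dimensions.
dim(V) = 10, dim(W) = 10
dim(V (x) W) = 10 * 10 = 100

100


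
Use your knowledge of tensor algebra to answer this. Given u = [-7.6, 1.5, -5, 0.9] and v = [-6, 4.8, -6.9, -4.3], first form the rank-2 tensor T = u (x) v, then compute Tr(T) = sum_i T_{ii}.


The outer product gives T_{ij} = u_i v_j.
The trace (contraction) is Tr(T) = sum_i T_{ii} = sum_i u_i v_i.
Diagonal entries:
T_{11} = u_1 * v_1 = -7.6 * -6 = 45.6
T_{22} = u_2 * v_2 = 1.5 * 4.8 = 7.2
T_{33} = u_3 * v_3 = -5 * -6.9 = 34.5
T_{44} = u_4 * v_4 = 0.9 * -4.3 = -3.87
Tr(T) = 45.6 + 7.2 + 34.5 + -3.87 = 83.43

83.43


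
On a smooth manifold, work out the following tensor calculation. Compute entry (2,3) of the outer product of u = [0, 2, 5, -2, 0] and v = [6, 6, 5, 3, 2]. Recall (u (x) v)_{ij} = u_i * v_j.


The outer product entry T_{ij} = u_i * v_j.
We need i=2, j=3.
u_2 = 2, v_3 = 5
T_{2,3} = 2 * 5 = 10

10


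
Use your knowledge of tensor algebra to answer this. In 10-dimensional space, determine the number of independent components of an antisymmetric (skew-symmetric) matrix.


An antisymmetric rank-2 tensor satisfies A_{ij} = -A_{ji}, so diagonal entries are zero.
The independent components are the upper-triangular entries: C(n, 2) = n(n-1)/2.
n = 10
C(10, 2) = 10 * 9 / 2 = 90 / 2 = 45

45


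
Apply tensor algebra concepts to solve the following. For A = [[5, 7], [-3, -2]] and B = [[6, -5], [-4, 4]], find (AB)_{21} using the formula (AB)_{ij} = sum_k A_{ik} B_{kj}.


(AB)_{ij} = sum_k A_{ik} B_{kj}.
For i=2, j=1:
A_{21} * B_{11} = -3 * 6 = -18
A_{22} * B_{21} = -2 * -4 = 8
Sum = -18 + 8 = -10

-10


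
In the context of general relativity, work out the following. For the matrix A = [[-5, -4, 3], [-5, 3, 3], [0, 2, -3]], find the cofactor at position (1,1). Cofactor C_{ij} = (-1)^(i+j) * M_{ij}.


To find cofactor C_{11}, delete row 1 and column 1.
The resulting 2x2 submatrix is: [[3, 3], [2, -3]]
Minor M_{11} = 3*-3 - 3*2
  = -9 - 6 = -15
Sign = (-1)^(1+1) = (-1)^2 = 1
Cofactor C_{11} = 1 * -15 = -15

-15


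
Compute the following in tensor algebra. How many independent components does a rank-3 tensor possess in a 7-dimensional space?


The number of components of a rank-r tensor in d dimensions is d^r.
Here d = 7 and r = 3.
7^3 = 343

343


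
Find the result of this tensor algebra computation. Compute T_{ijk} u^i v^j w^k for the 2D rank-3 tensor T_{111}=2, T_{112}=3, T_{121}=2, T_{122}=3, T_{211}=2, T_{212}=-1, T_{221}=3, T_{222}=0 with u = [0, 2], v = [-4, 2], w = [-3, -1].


S = sum over i,j,k of T_{ijk} u_i v_j w_k. Expanding all 8 terms:
T_{111}*u_1*v_1*w_1 = 2*0*-4*-3 = 0  (running total: 0)
T_{112}*u_1*v_1*w_2 = 3*0*-4*-1 = 0  (running total: 0)
T_{121}*u_1*v_2*w_1 = 2*0*2*-3 = 0  (running total: 0)
T_{122}*u_1*v_2*w_2 = 3*0*2*-1 = 0  (running total: 0)
T_{211}*u_2*v_1*w_1 = 2*2*-4*-3 = 48  (running total: 48)
T_{212}*u_2*v_1*w_2 = -1*2*-4*-1 = -8  (running total: 40)
T_{221}*u_2*v_2*w_1 = 3*2*2*-3 = -36  (running total: 4)
T_{222}*u_2*v_2*w_2 = 0*2*2*-1 = 0  (running total: 4)
S = 4

4


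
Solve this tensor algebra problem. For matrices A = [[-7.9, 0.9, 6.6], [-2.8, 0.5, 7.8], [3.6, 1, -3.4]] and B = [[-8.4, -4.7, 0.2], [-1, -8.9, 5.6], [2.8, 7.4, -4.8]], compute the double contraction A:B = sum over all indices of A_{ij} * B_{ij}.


A:B = sum over all i,j of A_{ij} * B_{ij}.
Row 1: -7.9*-8.4=66.36, 0.9*-4.7=-4.23, 6.6*0.2=1.32 => row sum = 63.45
Row 2: -2.8*-1=2.8, 0.5*-8.9=-4.45, 7.8*5.6=43.68 => row sum = 42.03
Row 3: 3.6*2.8=10.08, 1*7.4=7.4, -3.4*-4.8=16.32 => row sum = 33.8
Total = 63.45 + 42.03 + 33.8 = 139.28

139.28


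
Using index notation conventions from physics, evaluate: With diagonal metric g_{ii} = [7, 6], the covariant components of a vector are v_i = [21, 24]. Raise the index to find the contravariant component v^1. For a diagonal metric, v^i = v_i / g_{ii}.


To raise an index with a diagonal metric: v^i = v_i / g_{ii}.
For index 1: v_1 = 21, g_{11} = 7
v^1 = 21 / 7 = 3

3


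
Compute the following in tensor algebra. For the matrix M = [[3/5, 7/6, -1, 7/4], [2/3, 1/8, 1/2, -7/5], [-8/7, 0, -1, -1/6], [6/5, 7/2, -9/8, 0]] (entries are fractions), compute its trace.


The trace is the sum of diagonal entries.
Diagonal: M[1,1] = 3/5, M[2,2] = 1/8, M[3,3] = -1, M[4,4] = 0
Tr(M) = 3/5 + 1/8 + -1 + 0
Computing step by step:
After adding M[1,1]: 3/5
After adding M[2,2]: 29/40
After adding M[3,3]: -11/40
After adding M[4,4]: -11/40
Tr(M) = -11/40

-11/40


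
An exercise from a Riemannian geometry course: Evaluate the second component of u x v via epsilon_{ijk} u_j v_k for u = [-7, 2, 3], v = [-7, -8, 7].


(u x v)_2 = sum_{j,k} epsilon_{2jk} u_j v_k. Only permutations of (1,2,3) contribute; the two non-zero terms are:
eps_{213} u_1 v_3 = -1 * -7 * 7 = 49
eps_{231} u_3 v_1 = 1 * 3 * -7 = -21
(u x v)_2 = 28

28


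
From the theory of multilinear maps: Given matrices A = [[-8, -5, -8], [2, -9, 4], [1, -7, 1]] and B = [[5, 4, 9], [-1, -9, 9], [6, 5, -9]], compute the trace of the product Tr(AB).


Tr(AB) = sum_i (AB)_{ii} where (AB)_{ii} = sum_k A_{ik} B_{ki}.
(AB)_{11} = -8*5 + -5*-1 + -8*6 = -83
(AB)_{22} = 2*4 + -9*-9 + 4*5 = 109
(AB)_{33} = 1*9 + -7*9 + 1*-9 = -63
Tr(AB) = -83 + 109 + -63 = -37

-37


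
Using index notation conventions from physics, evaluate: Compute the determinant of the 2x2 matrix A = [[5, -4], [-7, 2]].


For a 2x2 matrix [[a, b], [c, d]], det = a*d - b*c.
a = 5, b = -4, c = -7, d = 2
a*d = 5 * 2 = 10
b*c = -4 * -7 = 28
det = 10 - 28 = -18

-18


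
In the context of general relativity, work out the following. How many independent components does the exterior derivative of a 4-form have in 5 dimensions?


The exterior derivative of a p-form is a (p+1)-form.
Its number of independent components is C(n, p+1).
n = 5, p+1 = 5
C(5, 5) = 1

1


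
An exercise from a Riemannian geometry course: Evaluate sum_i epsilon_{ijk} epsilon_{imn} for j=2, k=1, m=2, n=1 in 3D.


Using the identity: epsilon_{ijk} epsilon_{imn} = delta_{jm} delta_{kn} - delta_{jn} delta_{km}.
delta_{22} = 1
delta_{11} = 1
delta_{21} = 0
delta_{12} = 0
Result = 1 * 1 - 0 * 0 = 1 - 0 = 1

1


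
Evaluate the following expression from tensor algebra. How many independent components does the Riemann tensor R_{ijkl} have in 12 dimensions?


The Riemann tensor in d dimensions has d^2(d^2 - 1)/12 independent components.
d = 12, so d^2 = 144
d^2 - 1 = 143
d^2(d^2 - 1) = 144 * 143 = 20592
Divide by 12: 20592 / 12 = 1716

1716


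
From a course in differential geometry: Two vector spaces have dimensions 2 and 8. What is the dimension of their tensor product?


The dimension of a tensor product is the product of dimensions.
dim(V) = 2, dim(W) = 8
dim(V (x) W) = 2 * 8 = 16

16


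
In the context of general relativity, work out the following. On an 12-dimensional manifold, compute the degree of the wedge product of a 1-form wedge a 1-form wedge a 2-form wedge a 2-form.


The degree of a wedge product is the sum of the degrees of the individual forms.
Degrees: 1, 1, 2, 2
Total degree = 1 + 1 + 2 + 2 = 6

6


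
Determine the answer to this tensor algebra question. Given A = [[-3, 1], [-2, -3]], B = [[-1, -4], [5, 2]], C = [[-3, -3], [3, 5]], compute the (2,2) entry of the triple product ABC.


(ABC)_{22} = sum_m (AB)_{2m} C_{m2}. First compute row 2 of AB.
(AB)_{21} = -2*-1 + -3*5 = -13
(AB)_{22} = -2*-4 + -3*2 = 2
Now contract with column 2 of C:
(AB)_{21} * C_{12} = -13 * -3 = 39
(AB)_{22} * C_{22} = 2 * 5 = 10
(ABC)_{22} = 39 + 10 = 49

49


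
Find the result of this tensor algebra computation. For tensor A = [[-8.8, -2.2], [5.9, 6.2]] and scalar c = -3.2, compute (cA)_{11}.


Scalar multiplication: (cA)_{ij} = c * A_{ij}.
c = -3.2
A_{11} = -8.8
(cA)_{11} = -3.2 * -8.8 = 28.16

28.16


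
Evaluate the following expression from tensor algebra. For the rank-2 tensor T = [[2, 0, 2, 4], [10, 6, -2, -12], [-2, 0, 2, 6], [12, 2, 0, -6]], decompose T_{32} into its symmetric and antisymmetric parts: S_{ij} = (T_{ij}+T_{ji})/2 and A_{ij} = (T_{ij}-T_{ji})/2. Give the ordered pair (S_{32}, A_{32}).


T_{32} = 0
T_{23} = -2
S_{32} = (0 + -2)/2 = -2/2 = -1
A_{32} = (0 - -2)/2 = 2/2 = 1
Check: S + A = -1 + 1 = 0 = T_{32}.

(-1, 1)


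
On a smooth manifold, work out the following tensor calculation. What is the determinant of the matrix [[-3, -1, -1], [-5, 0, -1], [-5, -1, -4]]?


Expanding along the first row, det(A) = a11*M_11 - a12*M_12 + a13*M_13, where M_1j is the (1,j) minor.
Minor M_11 = 0*-4 - -1*-1 = -1
Minor M_12 = -5*-4 - -1*-5 = 15
Minor M_13 = -5*-1 - 0*-5 = 5
det = -3*(-1) - -1*(15) + -1*(5)
    = 3 - -15 + -5
    = 13

13


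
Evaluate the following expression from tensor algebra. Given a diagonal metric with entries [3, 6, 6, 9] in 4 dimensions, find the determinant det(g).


For a diagonal metric, the determinant is the product of diagonal entries.
Diagonal entries: 3, 6, 6, 9
det(g) = 3 * 6 * 6 * 9 = 972

972


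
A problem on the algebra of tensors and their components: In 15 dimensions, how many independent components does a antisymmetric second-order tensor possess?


A antisymmetric rank-2 tensor in d dimensions has d(d-1)/2 independent components.
d = 15
d(d-1)/2 = 15 * 14 / 2 = 210 / 2 = 105

105


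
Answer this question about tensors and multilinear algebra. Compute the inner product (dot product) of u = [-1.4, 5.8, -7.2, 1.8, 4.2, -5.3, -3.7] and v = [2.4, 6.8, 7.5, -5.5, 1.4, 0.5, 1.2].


The inner product u . v = sum of u_i * v_i.
Term-by-term: -1.4 * 2.4, 5.8 * 6.8, -7.2 * 7.5, 1.8 * -5.5, 4.2 * 1.4, -5.3 * 0.5, -3.7 * 1.2
Products: -3.36, 39.44, -54, -9.9, 5.88, -2.65, -4.44
Sum = -3.36 + 39.44 + -54 + -9.9 + 5.88 + -2.65 + -4.44 = -29.03

-29.03


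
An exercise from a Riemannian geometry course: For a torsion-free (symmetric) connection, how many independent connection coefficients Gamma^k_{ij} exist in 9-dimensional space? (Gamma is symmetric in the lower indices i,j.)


Christoffel symbols Gamma^k_{ij} are symmetric in i,j, so there are d * d(d+1)/2 independent symbols.
d = 9
d(d+1)/2 = 9 * 10 / 2 = 45
Total = 9 * 45 = 405

405


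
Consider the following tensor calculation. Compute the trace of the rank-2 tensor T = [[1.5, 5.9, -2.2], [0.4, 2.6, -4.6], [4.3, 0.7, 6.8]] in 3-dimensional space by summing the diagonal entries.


The contraction (trace) of a rank-2 tensor is the sum of its diagonal elements.
Diagonal entries: A[1,1] = 1.5, A[2,2] = 2.6, A[3,3] = 6.8
Tr(A) = 1.5 + 2.6 + 6.8 = 10.9

10.9


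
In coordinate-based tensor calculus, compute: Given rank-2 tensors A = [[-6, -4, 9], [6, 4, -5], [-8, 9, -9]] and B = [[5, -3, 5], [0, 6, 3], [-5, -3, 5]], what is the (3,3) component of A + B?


Tensor addition is component-wise: (A + B)_{ij} = A_{ij} + B_{ij}.
A_{33} = -9
B_{33} = 5
(A + B)_{33} = -9 + 5 = -4

-4


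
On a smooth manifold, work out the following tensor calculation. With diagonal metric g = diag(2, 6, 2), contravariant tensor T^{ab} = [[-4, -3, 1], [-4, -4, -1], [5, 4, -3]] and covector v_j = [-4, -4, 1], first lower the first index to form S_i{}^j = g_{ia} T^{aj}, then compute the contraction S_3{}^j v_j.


Step 1: lower the first index. For a diagonal metric, g_{ia} T^{aj} = g_{ii} T^{ij} (no sum on i).
g_{33} = 2
S_3{}^1 = 2 * T^{31} = 2 * 5 = 10
S_3{}^2 = 2 * T^{32} = 2 * 4 = 8
S_3{}^3 = 2 * T^{33} = 2 * -3 = -6
Step 2: contract S_3{}^j with v_j.
S_3{}^1 * v_1 = 10 * -4 = -40
S_3{}^2 * v_2 = 8 * -4 = -32
S_3{}^3 * v_3 = -6 * 1 = -6
Result = -40 + -32 + -6 = -78

-78


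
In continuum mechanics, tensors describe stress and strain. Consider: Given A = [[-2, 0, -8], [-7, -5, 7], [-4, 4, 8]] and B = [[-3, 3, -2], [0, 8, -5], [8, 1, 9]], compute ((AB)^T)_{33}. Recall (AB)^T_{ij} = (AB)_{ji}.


(AB)^T_{ij} = (AB)_{ji} = sum_k A_{jk} B_{ki}.
For i=3, j=3 we need (AB)_{33}:
A_{31} * B_{13} = -4 * -2 = 8
A_{32} * B_{23} = 4 * -5 = -20
A_{33} * B_{33} = 8 * 9 = 72
Sum = 8 + -20 + 72 = 60

60


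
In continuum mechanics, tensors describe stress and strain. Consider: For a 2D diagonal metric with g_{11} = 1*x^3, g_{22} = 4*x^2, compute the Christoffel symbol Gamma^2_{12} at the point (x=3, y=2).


For a diagonal metric, Gamma^k_{ij} = (1/2) g^{kk} (dg_{ik}/dx_j + dg_{jk}/dx_i - dg_{ij}/dx_k).
The metric is diagonal, so g_{ab} = 0 for a != b.
At the given point: g_{11} = 27, g_{22} = 36
g^{22} = 1/36
dg_{12}/dx_2 = 0 (off-diagonal)
dg_{22}/dx_1 = dg_{22}/dx_1 = 24
dg_{12}/dx_2 = 0 (off-diagonal)
Numerator = 0 + 24 - 0 = 24
Gamma^2_{12} = 24 / (2 * 36) = 1/3

1/3


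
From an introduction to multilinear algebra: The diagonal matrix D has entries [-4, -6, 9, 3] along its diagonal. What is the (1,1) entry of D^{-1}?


For a diagonal matrix, the inverse has entries (D^{-1})_{ii} = 1/d_{ii}.
The diagonal entries are: d_{11} = -4, d_{22} = -6, d_{33} = 9, d_{44} = 3
We need (D^{-1})_{11} = 1/d_{11} = 1/-4 = -1/4

-1/4


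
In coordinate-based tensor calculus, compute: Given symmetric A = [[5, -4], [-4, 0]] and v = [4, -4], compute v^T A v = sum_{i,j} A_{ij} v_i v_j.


First compute Av:
(Av)_1 = 5*4 + -4*-4 = 36
(Av)_2 = -4*4 + 0*-4 = -16
Av = [36, -16]
Then v^T (Av) = 4*36 + -4*-16
= 144 + 64 = 208

208


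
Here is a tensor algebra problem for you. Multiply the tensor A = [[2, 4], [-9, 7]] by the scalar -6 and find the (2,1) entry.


Scalar multiplication: (cA)_{ij} = c * A_{ij}.
c = -6
A_{21} = -9
(cA)_{21} = -6 * -9 = 54

54


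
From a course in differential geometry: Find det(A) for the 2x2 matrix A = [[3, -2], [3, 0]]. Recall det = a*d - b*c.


For a 2x2 matrix [[a, b], [c, d]], det = a*d - b*c.
a = 3, b = -2, c = 3, d = 0
a*d = 3 * 0 = 0
b*c = -2 * 3 = -6
det = 0 - -6 = 6

6


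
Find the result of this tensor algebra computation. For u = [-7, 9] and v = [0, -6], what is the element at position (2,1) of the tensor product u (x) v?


The outer product entry T_{ij} = u_i * v_j.
We need i=2, j=1.
u_2 = 9, v_1 = 0
T_{2,1} = 9 * 0 = 0

0


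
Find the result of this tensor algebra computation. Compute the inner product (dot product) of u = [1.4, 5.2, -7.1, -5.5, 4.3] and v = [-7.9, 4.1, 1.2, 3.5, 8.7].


The inner product u . v = sum of u_i * v_i.
Term-by-term: 1.4 * -7.9, 5.2 * 4.1, -7.1 * 1.2, -5.5 * 3.5, 4.3 * 8.7
Products: -11.06, 21.32, -8.52, -19.25, 37.41
Sum = -11.06 + 21.32 + -8.52 + -19.25 + 37.41 = 19.9

19.9


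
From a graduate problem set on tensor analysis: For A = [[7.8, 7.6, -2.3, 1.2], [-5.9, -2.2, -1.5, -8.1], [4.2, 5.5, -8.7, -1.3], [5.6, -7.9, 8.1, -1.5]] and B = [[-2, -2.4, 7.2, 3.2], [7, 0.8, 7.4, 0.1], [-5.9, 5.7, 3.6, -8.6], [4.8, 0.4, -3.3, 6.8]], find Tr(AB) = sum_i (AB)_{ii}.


Tr(AB) = sum_i (AB)_{ii} where (AB)_{ii} = sum_k A_{ik} B_{ki}.
(AB)_{11} = 7.8*-2 + 7.6*7 + -2.3*-5.9 + 1.2*4.8 = 56.93
(AB)_{22} = -5.9*-2.4 + -2.2*0.8 + -1.5*5.7 + -8.1*0.4 = 0.61
(AB)_{33} = 4.2*7.2 + 5.5*7.4 + -8.7*3.6 + -1.3*-3.3 = 43.91
(AB)_{44} = 5.6*3.2 + -7.9*0.1 + 8.1*-8.6 + -1.5*6.8 = -62.73
Tr(AB) = 56.93 + 0.61 + 43.91 + -62.73 = 38.72

38.72


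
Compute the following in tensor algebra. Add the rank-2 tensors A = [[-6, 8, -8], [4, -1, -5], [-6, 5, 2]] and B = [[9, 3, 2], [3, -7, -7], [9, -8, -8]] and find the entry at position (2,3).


Tensor addition is component-wise: (A + B)_{ij} = A_{ij} + B_{ij}.
A_{23} = -5
B_{23} = -7
(A + B)_{23} = -5 + -7 = -12

-12


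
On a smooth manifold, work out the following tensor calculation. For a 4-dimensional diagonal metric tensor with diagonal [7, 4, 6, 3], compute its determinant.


For a diagonal metric, the determinant is the product of diagonal entries.
Diagonal entries: 7, 4, 6, 3
det(g) = 7 * 4 * 6 * 3 = 504

504


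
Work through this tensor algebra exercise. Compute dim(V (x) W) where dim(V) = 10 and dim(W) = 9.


The dimension of a tensor product is the product of dimensions.
dim(V) = 10, dim(W) = 9
dim(V (x) W) = 10 * 9 = 90

90


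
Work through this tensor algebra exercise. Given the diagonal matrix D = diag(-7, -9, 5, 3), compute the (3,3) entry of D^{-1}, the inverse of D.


For a diagonal matrix, the inverse has entries (D^{-1})_{ii} = 1/d_{ii}.
The diagonal entries are: d_{11} = -7, d_{22} = -9, d_{33} = 5, d_{44} = 3
We need (D^{-1})_{33} = 1/d_{33} = 1/5 = 1/5

1/5


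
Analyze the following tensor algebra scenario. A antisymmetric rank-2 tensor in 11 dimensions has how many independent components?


A antisymmetric rank-2 tensor in d dimensions has d(d-1)/2 independent components.
d = 11
d(d-1)/2 = 11 * 10 / 2 = 110 / 2 = 55

55


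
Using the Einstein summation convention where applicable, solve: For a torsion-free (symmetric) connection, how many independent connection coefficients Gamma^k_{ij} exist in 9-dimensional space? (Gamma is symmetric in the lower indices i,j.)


Christoffel symbols Gamma^k_{ij} are symmetric in i,j, so there are d * d(d+1)/2 independent symbols.
d = 9
d(d+1)/2 = 9 * 10 / 2 = 45
Total = 9 * 45 = 405

405


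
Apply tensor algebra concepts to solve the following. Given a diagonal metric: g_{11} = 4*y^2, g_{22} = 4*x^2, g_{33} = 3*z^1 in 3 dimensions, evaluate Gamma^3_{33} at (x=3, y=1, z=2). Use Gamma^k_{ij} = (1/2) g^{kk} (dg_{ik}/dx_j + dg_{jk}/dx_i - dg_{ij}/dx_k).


For a diagonal metric, Gamma^k_{ij} = (1/2) g^{kk} (dg_{ik}/dx_j + dg_{jk}/dx_i - dg_{ij}/dx_k).
The metric is diagonal, so g_{ab} = 0 for a != b.
At the given point: g_{11} = 4, g_{22} = 36, g_{33} = 6
g^{33} = 1/6
dg_{33}/dx_3 = dg_{33}/dx_3 = 3
dg_{33}/dx_3 = dg_{33}/dx_3 = 3
dg_{33}/dx_3 = dg_{33}/dx_3 = 3
Numerator = 3 + 3 - 3 = 3
Gamma^3_{33} = 3 / (2 * 6) = 1/4

1/4


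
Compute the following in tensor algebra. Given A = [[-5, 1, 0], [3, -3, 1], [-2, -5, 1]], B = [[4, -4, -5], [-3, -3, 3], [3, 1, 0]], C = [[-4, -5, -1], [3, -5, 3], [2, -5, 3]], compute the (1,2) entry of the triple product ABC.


(ABC)_{12} = sum_m (AB)_{1m} C_{m2}. First compute row 1 of AB.
(AB)_{11} = -5*4 + 1*-3 + 0*3 = -23
(AB)_{12} = -5*-4 + 1*-3 + 0*1 = 17
(AB)_{13} = -5*-5 + 1*3 + 0*0 = 28
Now contract with column 2 of C:
(AB)_{11} * C_{12} = -23 * -5 = 115
(AB)_{12} * C_{22} = 17 * -5 = -85
(AB)_{13} * C_{32} = 28 * -5 = -140
(ABC)_{12} = 115 + -85 + -140 = -110

-110


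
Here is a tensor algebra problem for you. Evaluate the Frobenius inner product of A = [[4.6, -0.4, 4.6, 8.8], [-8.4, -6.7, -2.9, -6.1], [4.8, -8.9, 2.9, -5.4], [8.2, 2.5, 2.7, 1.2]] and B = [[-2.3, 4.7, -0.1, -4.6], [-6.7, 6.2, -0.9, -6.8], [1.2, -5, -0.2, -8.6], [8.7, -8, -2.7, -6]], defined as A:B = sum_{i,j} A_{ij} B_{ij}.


A:B = sum over all i,j of A_{ij} * B_{ij}.
Row 1: 4.6*-2.3=-10.58, -0.4*4.7=-1.88, 4.6*-0.1=-0.46, 8.8*-4.6=-40.48 => row sum = -53.4
Row 2: -8.4*-6.7=56.28, -6.7*6.2=-41.54, -2.9*-0.9=2.61, -6.1*-6.8=41.48 => row sum = 58.83
Row 3: 4.8*1.2=5.76, -8.9*-5=44.5, 2.9*-0.2=-0.58, -5.4*-8.6=46.44 => row sum = 96.12
Row 4: 8.2*8.7=71.34, 2.5*-8=-20, 2.7*-2.7=-7.29, 1.2*-6=-7.2 => row sum = 36.85
Total = -53.4 + 58.83 + 96.12 + 36.85 = 138.4

138.4


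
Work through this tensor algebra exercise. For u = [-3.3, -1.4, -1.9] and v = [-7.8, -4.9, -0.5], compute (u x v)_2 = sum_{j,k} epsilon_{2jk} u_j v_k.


(u x v)_2 = sum_{j,k} epsilon_{2jk} u_j v_k. Only permutations of (1,2,3) contribute; the two non-zero terms are:
eps_{213} u_1 v_3 = -1 * -3.3 * -0.5 = -1.65
eps_{231} u_3 v_1 = 1 * -1.9 * -7.8 = 14.82
(u x v)_2 = 13.17

13.17


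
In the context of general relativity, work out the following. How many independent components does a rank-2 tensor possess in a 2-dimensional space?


The number of components of a rank-r tensor in d dimensions is d^r.
Here d = 2 and r = 2.
2^2 = 4

4


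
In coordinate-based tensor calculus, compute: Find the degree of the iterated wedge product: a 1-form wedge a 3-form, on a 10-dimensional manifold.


The degree of a wedge product is the sum of the degrees of the individual forms.
Degrees: 1, 3
Total degree = 1 + 3 = 4

4


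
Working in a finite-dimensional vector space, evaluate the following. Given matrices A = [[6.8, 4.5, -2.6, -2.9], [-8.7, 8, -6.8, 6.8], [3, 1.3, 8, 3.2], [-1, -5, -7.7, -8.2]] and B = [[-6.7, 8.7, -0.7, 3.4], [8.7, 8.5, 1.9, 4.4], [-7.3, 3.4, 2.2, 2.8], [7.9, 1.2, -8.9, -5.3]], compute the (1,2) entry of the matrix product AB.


(AB)_{ij} = sum_k A_{ik} B_{kj}.
For i=1, j=2:
A_{11} * B_{12} = 6.8 * 8.7 = 59.16
A_{12} * B_{22} = 4.5 * 8.5 = 38.25
A_{13} * B_{32} = -2.6 * 3.4 = -8.84
A_{14} * B_{42} = -2.9 * 1.2 = -3.48
Sum = 59.16 + 38.25 + -8.84 + -3.48 = 85.09

85.09


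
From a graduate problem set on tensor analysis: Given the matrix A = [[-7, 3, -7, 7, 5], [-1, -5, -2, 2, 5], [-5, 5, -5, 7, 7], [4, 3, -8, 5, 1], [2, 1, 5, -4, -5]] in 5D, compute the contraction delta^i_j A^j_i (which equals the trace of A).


The contraction (trace) of a rank-2 tensor is the sum of its diagonal elements.
Diagonal entries: A[1,1] = -7, A[2,2] = -5, A[3,3] = -5, A[4,4] = 5, A[5,5] = -5
Tr(A) = -7 + -5 + -5 + 5 + -5 = -17

-17


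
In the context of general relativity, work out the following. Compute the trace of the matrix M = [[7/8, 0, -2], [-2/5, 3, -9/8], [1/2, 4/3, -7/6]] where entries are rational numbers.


The trace is the sum of diagonal entries.
Diagonal: M[1,1] = 7/8, M[2,2] = 3, M[3,3] = -7/6
Tr(M) = 7/8 + 3 + -7/6
Computing step by step:
After adding M[1,1]: 7/8
After adding M[2,2]: 31/8
After adding M[3,3]: 65/24
Tr(M) = 65/24

65/24


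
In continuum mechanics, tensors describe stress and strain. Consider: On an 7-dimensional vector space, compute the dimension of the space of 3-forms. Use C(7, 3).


The dimension of the space of p-forms on an n-dimensional space is C(n, p).
n = 7, p = 3
C(7, 3) = 7! / (3! * 4!) = 35

35


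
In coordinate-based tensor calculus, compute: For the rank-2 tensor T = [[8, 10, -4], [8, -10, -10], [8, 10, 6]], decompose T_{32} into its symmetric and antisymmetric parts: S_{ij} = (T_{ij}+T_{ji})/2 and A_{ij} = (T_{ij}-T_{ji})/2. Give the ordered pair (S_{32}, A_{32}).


T_{32} = 10
T_{23} = -10
S_{32} = (10 + -10)/2 = 0/2 = 0
A_{32} = (10 - -10)/2 = 20/2 = 10
Check: S + A = 0 + 10 = 10 = T_{32}.

(0, 10)


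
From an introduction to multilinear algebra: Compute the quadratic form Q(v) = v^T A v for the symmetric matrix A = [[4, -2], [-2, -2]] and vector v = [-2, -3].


First compute Av:
(Av)_1 = 4*-2 + -2*-3 = -2
(Av)_2 = -2*-2 + -2*-3 = 10
Av = [-2, 10]
Then v^T (Av) = -2*-2 + -3*10
= 4 + -30 = -26

-26


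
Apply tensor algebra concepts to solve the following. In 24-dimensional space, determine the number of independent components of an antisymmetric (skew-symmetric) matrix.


An antisymmetric rank-2 tensor satisfies A_{ij} = -A_{ji}, so diagonal entries are zero.
The independent components are the upper-triangular entries: C(n, 2) = n(n-1)/2.
n = 24
C(24, 2) = 24 * 23 / 2 = 552 / 2 = 276

276


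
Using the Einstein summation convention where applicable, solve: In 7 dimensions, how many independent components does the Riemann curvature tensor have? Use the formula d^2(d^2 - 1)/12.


The Riemann tensor in d dimensions has d^2(d^2 - 1)/12 independent components.
d = 7, so d^2 = 49
d^2 - 1 = 48
d^2(d^2 - 1) = 49 * 48 = 2352
Divide by 12: 2352 / 12 = 196

196


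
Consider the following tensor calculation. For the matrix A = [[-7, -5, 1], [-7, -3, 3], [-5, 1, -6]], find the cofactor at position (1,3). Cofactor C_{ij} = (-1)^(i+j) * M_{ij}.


To find cofactor C_{13}, delete row 1 and column 3.
The resulting 2x2 submatrix is: [[-7, -3], [-5, 1]]
Minor M_{13} = -7*1 - -3*-5
  = -7 - 15 = -22
Sign = (-1)^(1+3) = (-1)^4 = 1
Cofactor C_{13} = 1 * -22 = -22

-22


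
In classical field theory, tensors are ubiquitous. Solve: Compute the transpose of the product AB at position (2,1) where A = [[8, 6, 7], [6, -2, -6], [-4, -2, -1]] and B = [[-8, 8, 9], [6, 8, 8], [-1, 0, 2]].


(AB)^T_{ij} = (AB)_{ji} = sum_k A_{jk} B_{ki}.
For i=2, j=1 we need (AB)_{12}:
A_{11} * B_{12} = 8 * 8 = 64
A_{12} * B_{22} = 6 * 8 = 48
A_{13} * B_{32} = 7 * 0 = 0
Sum = 64 + 48 + 0 = 112

112


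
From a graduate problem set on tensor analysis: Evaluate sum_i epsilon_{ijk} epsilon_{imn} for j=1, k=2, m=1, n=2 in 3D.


Using the identity: epsilon_{ijk} epsilon_{imn} = delta_{jm} delta_{kn} - delta_{jn} delta_{km}.
delta_{11} = 1
delta_{22} = 1
delta_{12} = 0
delta_{21} = 0
Result = 1 * 1 - 0 * 0 = 1 - 0 = 1

1


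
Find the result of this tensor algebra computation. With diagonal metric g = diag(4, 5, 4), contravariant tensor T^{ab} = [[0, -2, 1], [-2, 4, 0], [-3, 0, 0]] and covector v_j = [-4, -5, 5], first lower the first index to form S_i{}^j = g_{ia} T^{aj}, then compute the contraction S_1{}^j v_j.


Step 1: lower the first index. For a diagonal metric, g_{ia} T^{aj} = g_{ii} T^{ij} (no sum on i).
g_{11} = 4
S_1{}^1 = 4 * T^{11} = 4 * 0 = 0
S_1{}^2 = 4 * T^{12} = 4 * -2 = -8
S_1{}^3 = 4 * T^{13} = 4 * 1 = 4
Step 2: contract S_1{}^j with v_j.
S_1{}^1 * v_1 = 0 * -4 = 0
S_1{}^2 * v_2 = -8 * -5 = 40
S_1{}^3 * v_3 = 4 * 5 = 20
Result = 0 + 40 + 20 = 60

60


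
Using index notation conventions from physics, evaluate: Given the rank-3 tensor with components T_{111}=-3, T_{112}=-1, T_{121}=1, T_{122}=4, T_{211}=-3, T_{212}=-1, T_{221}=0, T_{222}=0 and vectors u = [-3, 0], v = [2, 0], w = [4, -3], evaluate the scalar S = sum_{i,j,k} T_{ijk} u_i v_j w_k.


S = sum over i,j,k of T_{ijk} u_i v_j w_k. Expanding all 8 terms:
T_{111}*u_1*v_1*w_1 = -3*-3*2*4 = 72  (running total: 72)
T_{112}*u_1*v_1*w_2 = -1*-3*2*-3 = -18  (running total: 54)
T_{121}*u_1*v_2*w_1 = 1*-3*0*4 = 0  (running total: 54)
T_{122}*u_1*v_2*w_2 = 4*-3*0*-3 = 0  (running total: 54)
T_{211}*u_2*v_1*w_1 = -3*0*2*4 = 0  (running total: 54)
T_{212}*u_2*v_1*w_2 = -1*0*2*-3 = 0  (running total: 54)
T_{221}*u_2*v_2*w_1 = 0*0*0*4 = 0  (running total: 54)
T_{222}*u_2*v_2*w_2 = 0*0*0*-3 = 0  (running total: 54)
S = 54

54


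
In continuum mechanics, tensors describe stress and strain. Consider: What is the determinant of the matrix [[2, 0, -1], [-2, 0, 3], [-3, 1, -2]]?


Expanding along the first row, det(A) = a11*M_11 - a12*M_12 + a13*M_13, where M_1j is the (1,j) minor.
Minor M_11 = 0*-2 - 3*1 = -3
Minor M_12 = -2*-2 - 3*-3 = 13
Minor M_13 = -2*1 - 0*-3 = -2
det = 2*(-3) - 0*(13) + -1*(-2)
    = -6 - 0 + 2
    = -4

-4


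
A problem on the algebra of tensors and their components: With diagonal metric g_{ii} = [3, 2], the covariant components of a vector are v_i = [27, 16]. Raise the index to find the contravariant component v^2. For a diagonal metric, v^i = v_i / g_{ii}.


To raise an index with a diagonal metric: v^i = v_i / g_{ii}.
For index 2: v_2 = 16, g_{22} = 2
v^2 = 16 / 2 = 8

8


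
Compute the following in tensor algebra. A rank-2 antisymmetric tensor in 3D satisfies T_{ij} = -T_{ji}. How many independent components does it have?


An antisymmetric rank-2 tensor satisfies A_{ij} = -A_{ji}, so diagonal entries are zero.
The independent components are the upper-triangular entries: C(n, 2) = n(n-1)/2.
n = 3
C(3, 2) = 3 * 2 / 2 = 6 / 2 = 3

3


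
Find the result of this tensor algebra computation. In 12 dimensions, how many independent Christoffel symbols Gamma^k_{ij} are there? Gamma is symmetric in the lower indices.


Christoffel symbols Gamma^k_{ij} are symmetric in i,j, so there are d * d(d+1)/2 independent symbols.
d = 12
d(d+1)/2 = 12 * 13 / 2 = 78
Total = 12 * 78 = 936

936


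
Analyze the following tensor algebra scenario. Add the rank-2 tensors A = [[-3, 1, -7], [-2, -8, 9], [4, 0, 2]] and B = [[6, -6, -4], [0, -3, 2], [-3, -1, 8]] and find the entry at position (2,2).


Tensor addition is component-wise: (A + B)_{ij} = A_{ij} + B_{ij}.
A_{22} = -8
B_{22} = -3
(A + B)_{22} = -8 + -3 = -11

-11


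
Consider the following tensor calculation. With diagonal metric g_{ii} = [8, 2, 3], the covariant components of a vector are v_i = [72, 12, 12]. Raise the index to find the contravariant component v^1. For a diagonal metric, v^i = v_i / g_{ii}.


To raise an index with a diagonal metric: v^i = v_i / g_{ii}.
For index 1: v_1 = 72, g_{11} = 8
v^1 = 72 / 8 = 9

9


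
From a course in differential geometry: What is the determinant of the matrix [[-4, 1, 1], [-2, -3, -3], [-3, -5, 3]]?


Expanding along the first row, det(A) = a11*M_11 - a12*M_12 + a13*M_13, where M_1j is the (1,j) minor.
Minor M_11 = -3*3 - -3*-5 = -24
Minor M_12 = -2*3 - -3*-3 = -15
Minor M_13 = -2*-5 - -3*-3 = 1
det = -4*(-24) - 1*(-15) + 1*(1)
    = 96 - -15 + 1
    = 112

112


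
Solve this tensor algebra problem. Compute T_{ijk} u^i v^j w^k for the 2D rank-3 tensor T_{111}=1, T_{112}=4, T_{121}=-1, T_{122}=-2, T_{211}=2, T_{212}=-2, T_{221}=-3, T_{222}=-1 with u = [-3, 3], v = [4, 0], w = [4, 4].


S = sum over i,j,k of T_{ijk} u_i v_j w_k. Expanding all 8 terms:
T_{111}*u_1*v_1*w_1 = 1*-3*4*4 = -48  (running total: -48)
T_{112}*u_1*v_1*w_2 = 4*-3*4*4 = -192  (running total: -240)
T_{121}*u_1*v_2*w_1 = -1*-3*0*4 = 0  (running total: -240)
T_{122}*u_1*v_2*w_2 = -2*-3*0*4 = 0  (running total: -240)
T_{211}*u_2*v_1*w_1 = 2*3*4*4 = 96  (running total: -144)
T_{212}*u_2*v_1*w_2 = -2*3*4*4 = -96  (running total: -240)
T_{221}*u_2*v_2*w_1 = -3*3*0*4 = 0  (running total: -240)
T_{222}*u_2*v_2*w_2 = -1*3*0*4 = 0  (running total: -240)
S = -240

-240


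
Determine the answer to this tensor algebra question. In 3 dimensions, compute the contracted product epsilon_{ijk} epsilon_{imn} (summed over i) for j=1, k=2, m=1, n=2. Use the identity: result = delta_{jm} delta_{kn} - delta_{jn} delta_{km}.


Using the identity: epsilon_{ijk} epsilon_{imn} = delta_{jm} delta_{kn} - delta_{jn} delta_{km}.
delta_{11} = 1
delta_{22} = 1
delta_{12} = 0
delta_{21} = 0
Result = 1 * 1 - 0 * 0 = 1 - 0 = 1

1


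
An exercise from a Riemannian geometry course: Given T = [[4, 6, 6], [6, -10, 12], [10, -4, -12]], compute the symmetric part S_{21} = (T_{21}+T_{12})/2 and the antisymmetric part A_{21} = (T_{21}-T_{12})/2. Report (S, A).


T_{21} = 6
T_{12} = 6
S_{21} = (6 + 6)/2 = 12/2 = 6
A_{21} = (6 - 6)/2 = 0/2 = 0
Check: S + A = 6 + 0 = 6 = T_{21}.

(6, 0)


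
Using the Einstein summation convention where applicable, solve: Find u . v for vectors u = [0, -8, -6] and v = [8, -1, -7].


The inner product u . v = sum of u_i * v_i.
Term-by-term: 0 * 8, -8 * -1, -6 * -7
Products: 0, 8, 42
Sum = 0 + 8 + 42 = 50

50


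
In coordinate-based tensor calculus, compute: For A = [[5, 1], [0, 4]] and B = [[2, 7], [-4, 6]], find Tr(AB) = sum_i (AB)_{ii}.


Tr(AB) = sum_i (AB)_{ii} where (AB)_{ii} = sum_k A_{ik} B_{ki}.
(AB)_{11} = 5*2 + 1*-4 = 6
(AB)_{22} = 0*7 + 4*6 = 24
Tr(AB) = 6 + 24 = 30

30


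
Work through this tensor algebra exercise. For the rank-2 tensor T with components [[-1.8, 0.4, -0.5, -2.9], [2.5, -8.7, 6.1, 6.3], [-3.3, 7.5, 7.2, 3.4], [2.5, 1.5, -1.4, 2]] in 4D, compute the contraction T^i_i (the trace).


The contraction (trace) of a rank-2 tensor is the sum of its diagonal elements.
Diagonal entries: A[1,1] = -1.8, A[2,2] = -8.7, A[3,3] = 7.2, A[4,4] = 2
Tr(A) = -1.8 + -8.7 + 7.2 + 2 = -1.3

-1.3


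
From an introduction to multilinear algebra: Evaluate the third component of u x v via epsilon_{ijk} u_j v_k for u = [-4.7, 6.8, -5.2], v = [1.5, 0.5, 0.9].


(u x v)_3 = sum_{j,k} epsilon_{3jk} u_j v_k. Only permutations of (1,2,3) contribute; the two non-zero terms are:
eps_{312} u_1 v_2 = 1 * -4.7 * 0.5 = -2.35
eps_{321} u_2 v_1 = -1 * 6.8 * 1.5 = -10.2
(u x v)_3 = -12.55

-12.55


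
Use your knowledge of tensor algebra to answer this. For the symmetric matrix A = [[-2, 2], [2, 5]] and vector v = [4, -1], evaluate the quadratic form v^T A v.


First compute Av:
(Av)_1 = -2*4 + 2*-1 = -10
(Av)_2 = 2*4 + 5*-1 = 3
Av = [-10, 3]
Then v^T (Av) = 4*-10 + -1*3
= -40 + -3 = -43

-43


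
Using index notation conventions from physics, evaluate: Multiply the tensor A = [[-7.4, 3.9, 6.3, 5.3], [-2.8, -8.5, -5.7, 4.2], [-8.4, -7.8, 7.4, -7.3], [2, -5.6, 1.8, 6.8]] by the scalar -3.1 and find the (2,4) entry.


Scalar multiplication: (cA)_{ij} = c * A_{ij}.
c = -3.1
A_{24} = 4.2
(cA)_{24} = -3.1 * 4.2 = -13.02

-13.02


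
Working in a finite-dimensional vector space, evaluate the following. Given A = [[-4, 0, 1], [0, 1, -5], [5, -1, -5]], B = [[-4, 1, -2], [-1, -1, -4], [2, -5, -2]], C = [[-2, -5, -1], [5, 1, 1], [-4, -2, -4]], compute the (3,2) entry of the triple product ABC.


(ABC)_{32} = sum_m (AB)_{3m} C_{m2}. First compute row 3 of AB.
(AB)_{31} = 5*-4 + -1*-1 + -5*2 = -29
(AB)_{32} = 5*1 + -1*-1 + -5*-5 = 31
(AB)_{33} = 5*-2 + -1*-4 + -5*-2 = 4
Now contract with column 2 of C:
(AB)_{31} * C_{12} = -29 * -5 = 145
(AB)_{32} * C_{22} = 31 * 1 = 31
(AB)_{33} * C_{32} = 4 * -2 = -8
(ABC)_{32} = 145 + 31 + -8 = 168

168


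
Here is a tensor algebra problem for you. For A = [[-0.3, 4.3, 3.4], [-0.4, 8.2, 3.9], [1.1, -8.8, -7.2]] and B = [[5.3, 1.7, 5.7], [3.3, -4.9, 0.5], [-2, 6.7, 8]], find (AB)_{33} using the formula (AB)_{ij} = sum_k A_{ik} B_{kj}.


(AB)_{ij} = sum_k A_{ik} B_{kj}.
For i=3, j=3:
A_{31} * B_{13} = 1.1 * 5.7 = 6.27
A_{32} * B_{23} = -8.8 * 0.5 = -4.4
A_{33} * B_{33} = -7.2 * 8 = -57.6
Sum = 6.27 + -4.4 + -57.6 = -55.73

-55.73


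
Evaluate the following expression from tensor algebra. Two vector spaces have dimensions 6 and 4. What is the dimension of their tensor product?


The dimension of a tensor product is the product of dimensions.
dim(V) = 6, dim(W) = 4
dim(V (x) W) = 6 * 4 = 24

24


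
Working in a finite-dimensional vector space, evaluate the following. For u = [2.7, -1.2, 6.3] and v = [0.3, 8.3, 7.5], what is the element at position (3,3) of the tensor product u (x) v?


The outer product entry T_{ij} = u_i * v_j.
We need i=3, j=3.
u_3 = 6.3, v_3 = 7.5
T_{3,3} = 6.3 * 7.5 = 47.25

47.25


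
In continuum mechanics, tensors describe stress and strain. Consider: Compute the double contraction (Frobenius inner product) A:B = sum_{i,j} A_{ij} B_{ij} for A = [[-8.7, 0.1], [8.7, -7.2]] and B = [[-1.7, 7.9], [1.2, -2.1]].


A:B = sum over all i,j of A_{ij} * B_{ij}.
Row 1: -8.7*-1.7=14.79, 0.1*7.9=0.79 => row sum = 15.58
Row 2: 8.7*1.2=10.44, -7.2*-2.1=15.12 => row sum = 25.56
Total = 15.58 + 25.56 = 41.14

41.14


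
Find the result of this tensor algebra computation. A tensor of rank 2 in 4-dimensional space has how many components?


The number of components of a rank-r tensor in d dimensions is d^r.
Here d = 4 and r = 2.
4^2 = 16

16


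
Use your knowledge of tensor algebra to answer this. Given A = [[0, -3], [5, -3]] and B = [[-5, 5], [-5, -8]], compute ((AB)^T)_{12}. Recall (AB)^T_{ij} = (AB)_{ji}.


(AB)^T_{ij} = (AB)_{ji} = sum_k A_{jk} B_{ki}.
For i=1, j=2 we need (AB)_{21}:
A_{21} * B_{11} = 5 * -5 = -25
A_{22} * B_{21} = -3 * -5 = 15
Sum = -25 + 15 = -10

-10


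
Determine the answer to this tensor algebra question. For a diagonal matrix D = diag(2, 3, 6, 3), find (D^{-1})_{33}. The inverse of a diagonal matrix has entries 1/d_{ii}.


For a diagonal matrix, the inverse has entries (D^{-1})_{ii} = 1/d_{ii}.
The diagonal entries are: d_{11} = 2, d_{22} = 3, d_{33} = 6, d_{44} = 3
We need (D^{-1})_{33} = 1/d_{33} = 1/6 = 1/6

1/6


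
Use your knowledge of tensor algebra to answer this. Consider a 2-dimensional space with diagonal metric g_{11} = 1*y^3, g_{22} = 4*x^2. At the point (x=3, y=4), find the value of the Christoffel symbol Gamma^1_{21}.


For a diagonal metric, Gamma^k_{ij} = (1/2) g^{kk} (dg_{ik}/dx_j + dg_{jk}/dx_i - dg_{ij}/dx_k).
The metric is diagonal, so g_{ab} = 0 for a != b.
At the given point: g_{11} = 64, g_{22} = 36
g^{11} = 1/64
dg_{21}/dx_1 = 0 (off-diagonal)
dg_{11}/dx_2 = dg_{11}/dx_2 = 48
dg_{21}/dx_1 = 0 (off-diagonal)
Numerator = 0 + 48 - 0 = 48
Gamma^1_{21} = 48 / (2 * 64) = 3/8

3/8
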